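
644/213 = 3 + 5/213=3.02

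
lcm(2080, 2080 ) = 2080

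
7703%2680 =2343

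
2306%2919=2306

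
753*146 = 109938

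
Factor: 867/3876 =2^ ( -2) * 17^1*19^( - 1 )=17/76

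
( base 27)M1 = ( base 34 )HH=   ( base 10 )595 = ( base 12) 417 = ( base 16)253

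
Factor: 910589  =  139^1*6551^1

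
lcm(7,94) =658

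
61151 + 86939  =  148090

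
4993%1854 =1285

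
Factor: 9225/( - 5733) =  - 1025/637 = -5^2*7^( - 2) *13^(  -  1)*41^1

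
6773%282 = 5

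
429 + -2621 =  - 2192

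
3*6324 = 18972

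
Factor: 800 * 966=2^6*3^1 * 5^2 * 7^1 *23^1 = 772800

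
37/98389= 37/98389 = 0.00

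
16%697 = 16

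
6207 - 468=5739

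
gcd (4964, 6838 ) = 2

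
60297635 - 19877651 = 40419984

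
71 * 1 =71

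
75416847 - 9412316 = 66004531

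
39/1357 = 39/1357 = 0.03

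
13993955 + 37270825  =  51264780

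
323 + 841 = 1164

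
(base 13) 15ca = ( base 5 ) 100313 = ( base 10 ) 3208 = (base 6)22504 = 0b110010001000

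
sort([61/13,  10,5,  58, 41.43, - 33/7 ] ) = [ - 33/7 , 61/13,5, 10,  41.43, 58 ] 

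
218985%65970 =21075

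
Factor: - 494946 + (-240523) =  - 735469 =- 7^1*29^1 * 3623^1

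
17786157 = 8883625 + 8902532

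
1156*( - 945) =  - 1092420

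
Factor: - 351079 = -351079^1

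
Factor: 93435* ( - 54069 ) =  - 5051937015 = - 3^2*5^1*67^1* 269^1*6229^1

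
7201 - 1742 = 5459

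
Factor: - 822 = -2^1*3^1*137^1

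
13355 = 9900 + 3455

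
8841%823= 611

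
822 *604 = 496488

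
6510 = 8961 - 2451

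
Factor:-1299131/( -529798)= 2^( - 1 )*149^1*8719^1*264899^(  -  1)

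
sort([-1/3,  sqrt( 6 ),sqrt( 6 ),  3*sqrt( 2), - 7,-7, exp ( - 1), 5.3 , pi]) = [ - 7, - 7,-1/3 , exp ( - 1), sqrt(6 ),sqrt( 6),  pi,3  *sqrt( 2) , 5.3 ]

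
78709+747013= 825722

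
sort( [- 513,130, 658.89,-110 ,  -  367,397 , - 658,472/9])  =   [ - 658 ,-513, - 367, - 110,472/9,130,397,658.89 ] 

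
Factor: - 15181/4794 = -2^(-1)* 3^( - 1 )*19^1 = - 19/6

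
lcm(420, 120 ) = 840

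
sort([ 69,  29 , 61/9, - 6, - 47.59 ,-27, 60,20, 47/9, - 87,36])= [ - 87, - 47.59, - 27, - 6 , 47/9, 61/9, 20, 29, 36, 60, 69 ]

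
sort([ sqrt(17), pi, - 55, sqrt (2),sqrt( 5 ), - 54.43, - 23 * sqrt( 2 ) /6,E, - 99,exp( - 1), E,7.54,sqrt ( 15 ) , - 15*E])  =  [ - 99 , - 55 , - 54.43 , - 15*E, - 23*sqrt(2)/6,exp( - 1),  sqrt ( 2), sqrt( 5 ),E, E, pi, sqrt ( 15) , sqrt ( 17), 7.54 ] 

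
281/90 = 281/90 = 3.12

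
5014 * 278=1393892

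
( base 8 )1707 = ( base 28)16F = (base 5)12332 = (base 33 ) ta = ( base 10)967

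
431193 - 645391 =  - 214198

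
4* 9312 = 37248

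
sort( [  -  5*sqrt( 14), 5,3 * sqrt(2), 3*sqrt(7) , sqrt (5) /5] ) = [ -5*sqrt(14), sqrt(5)/5 , 3*sqrt(2),  5,3*sqrt( 7)]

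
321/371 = 321/371 = 0.87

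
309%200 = 109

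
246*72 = 17712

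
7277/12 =606 + 5/12=606.42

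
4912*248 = 1218176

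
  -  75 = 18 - 93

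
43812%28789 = 15023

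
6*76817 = 460902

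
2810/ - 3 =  - 2810/3 = - 936.67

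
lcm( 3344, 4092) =310992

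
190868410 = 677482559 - 486614149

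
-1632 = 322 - 1954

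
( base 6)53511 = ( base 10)7315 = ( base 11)5550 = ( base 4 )1302103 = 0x1c93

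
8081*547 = 4420307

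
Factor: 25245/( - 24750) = -2^( - 1 ) * 3^1 * 5^(  -  2 ) * 17^1 = -51/50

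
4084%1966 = 152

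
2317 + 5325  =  7642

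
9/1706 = 9/1706 = 0.01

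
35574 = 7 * 5082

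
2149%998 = 153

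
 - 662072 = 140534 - 802606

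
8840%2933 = 41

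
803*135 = 108405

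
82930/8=10366+1/4 = 10366.25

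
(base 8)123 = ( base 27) 32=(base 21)3K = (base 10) 83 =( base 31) 2l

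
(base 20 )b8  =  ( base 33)6U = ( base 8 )344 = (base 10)228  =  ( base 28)84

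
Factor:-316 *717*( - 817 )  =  185109324 = 2^2*3^1*19^1*43^1  *  79^1 * 239^1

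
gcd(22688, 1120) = 32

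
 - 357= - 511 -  - 154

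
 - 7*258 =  - 1806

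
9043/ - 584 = -16 + 301/584=-15.48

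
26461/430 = 61 + 231/430 = 61.54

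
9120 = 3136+5984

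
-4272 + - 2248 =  - 6520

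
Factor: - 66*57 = - 2^1*3^2*11^1* 19^1 = - 3762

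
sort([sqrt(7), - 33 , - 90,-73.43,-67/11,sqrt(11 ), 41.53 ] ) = [ -90,-73.43,- 33, -67/11,sqrt(7), sqrt( 11 ),41.53 ]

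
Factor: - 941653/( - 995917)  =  13^ ( - 2 )*71^(-1 )*83^( - 1)*941653^1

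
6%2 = 0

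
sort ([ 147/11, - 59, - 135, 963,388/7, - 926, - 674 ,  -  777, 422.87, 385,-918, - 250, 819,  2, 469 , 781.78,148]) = [ - 926,-918, - 777,  -  674, - 250,-135, - 59, 2, 147/11, 388/7,148,385,422.87, 469, 781.78, 819, 963]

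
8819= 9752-933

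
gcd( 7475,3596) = 1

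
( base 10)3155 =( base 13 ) 1589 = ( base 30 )3f5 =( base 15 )e05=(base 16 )c53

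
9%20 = 9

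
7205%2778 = 1649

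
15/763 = 15/763 =0.02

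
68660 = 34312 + 34348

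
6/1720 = 3/860  =  0.00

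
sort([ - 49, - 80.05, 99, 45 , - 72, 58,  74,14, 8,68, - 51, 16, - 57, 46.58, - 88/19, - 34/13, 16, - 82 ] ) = [ - 82, - 80.05 , - 72, - 57, - 51, - 49, - 88/19, - 34/13, 8,14,16, 16 , 45,46.58,58,68, 74, 99 ] 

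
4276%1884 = 508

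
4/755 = 4/755 = 0.01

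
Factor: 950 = 2^1*5^2 * 19^1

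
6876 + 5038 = 11914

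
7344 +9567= 16911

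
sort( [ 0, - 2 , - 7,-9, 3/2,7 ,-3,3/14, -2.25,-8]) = [ - 9, - 8, - 7, - 3, - 2.25, - 2,  0,3/14,3/2,7 ] 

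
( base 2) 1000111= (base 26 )2J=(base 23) 32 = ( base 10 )71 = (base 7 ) 131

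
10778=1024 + 9754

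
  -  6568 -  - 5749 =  - 819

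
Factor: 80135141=19^2 *47^1*4723^1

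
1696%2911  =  1696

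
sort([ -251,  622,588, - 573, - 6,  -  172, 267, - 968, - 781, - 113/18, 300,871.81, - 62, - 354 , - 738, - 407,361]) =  [ - 968,-781, - 738, - 573, - 407, - 354, - 251, - 172,-62, - 113/18, - 6, 267,  300, 361,588, 622 , 871.81 ] 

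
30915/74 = 417 + 57/74 = 417.77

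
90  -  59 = 31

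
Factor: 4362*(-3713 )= - 16196106= -2^1 * 3^1*47^1*79^1*727^1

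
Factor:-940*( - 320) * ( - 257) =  - 2^8*5^2*47^1 * 257^1   =  - 77305600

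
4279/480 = 8  +  439/480 =8.91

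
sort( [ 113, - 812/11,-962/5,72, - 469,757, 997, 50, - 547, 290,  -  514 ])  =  [ - 547, - 514, - 469,  -  962/5,-812/11,  50, 72 , 113,290,757,997]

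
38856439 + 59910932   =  98767371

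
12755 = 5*2551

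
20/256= 5/64  =  0.08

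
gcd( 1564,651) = 1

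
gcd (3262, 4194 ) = 466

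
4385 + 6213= 10598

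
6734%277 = 86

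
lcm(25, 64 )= 1600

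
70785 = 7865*9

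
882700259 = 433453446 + 449246813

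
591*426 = 251766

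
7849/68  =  7849/68 = 115.43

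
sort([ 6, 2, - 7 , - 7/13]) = [ - 7, - 7/13, 2, 6 ] 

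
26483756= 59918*442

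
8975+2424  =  11399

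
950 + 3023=3973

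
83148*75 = 6236100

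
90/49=90/49  =  1.84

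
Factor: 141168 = 2^4*3^1*17^1*173^1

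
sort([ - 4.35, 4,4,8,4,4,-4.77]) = [ - 4.77, - 4.35, 4,4,4, 4,8 ] 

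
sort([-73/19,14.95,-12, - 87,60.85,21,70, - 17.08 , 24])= [ - 87,-17.08,-12, - 73/19,14.95,21,  24,60.85, 70] 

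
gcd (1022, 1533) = 511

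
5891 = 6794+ - 903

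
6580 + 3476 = 10056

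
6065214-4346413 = 1718801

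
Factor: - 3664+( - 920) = - 4584 = - 2^3 * 3^1*191^1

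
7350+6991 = 14341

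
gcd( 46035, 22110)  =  165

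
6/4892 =3/2446 = 0.00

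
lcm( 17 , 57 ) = 969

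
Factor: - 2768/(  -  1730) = 2^3*5^( - 1)  =  8/5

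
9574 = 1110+8464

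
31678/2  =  15839 = 15839.00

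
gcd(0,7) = 7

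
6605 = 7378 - 773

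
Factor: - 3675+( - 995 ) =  - 2^1*5^1*467^1=-4670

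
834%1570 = 834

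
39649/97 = 408 + 73/97  =  408.75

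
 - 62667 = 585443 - 648110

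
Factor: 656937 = 3^3*29^1 * 839^1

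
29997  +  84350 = 114347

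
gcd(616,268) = 4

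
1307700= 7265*180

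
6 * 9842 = 59052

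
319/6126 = 319/6126=0.05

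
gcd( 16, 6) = 2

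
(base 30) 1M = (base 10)52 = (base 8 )64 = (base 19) 2E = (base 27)1p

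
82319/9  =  9146 + 5/9 = 9146.56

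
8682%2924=2834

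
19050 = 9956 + 9094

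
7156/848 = 8+ 93/212 = 8.44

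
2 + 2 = 4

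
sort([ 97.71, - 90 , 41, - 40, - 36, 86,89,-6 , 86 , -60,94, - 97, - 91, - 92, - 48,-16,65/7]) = [-97, - 92 , - 91 ,-90, - 60, - 48 , - 40,-36,-16, - 6, 65/7, 41,86,86,89, 94,97.71]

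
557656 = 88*6337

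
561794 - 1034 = 560760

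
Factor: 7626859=53^1*151^1* 953^1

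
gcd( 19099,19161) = 1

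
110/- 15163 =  - 1 + 15053/15163 =- 0.01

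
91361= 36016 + 55345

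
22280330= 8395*2654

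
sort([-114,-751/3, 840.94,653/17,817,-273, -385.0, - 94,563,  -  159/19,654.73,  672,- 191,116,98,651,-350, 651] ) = [-385.0,-350, - 273, -751/3, -191,- 114,  -  94, - 159/19,653/17, 98,116, 563, 651, 651,654.73,672, 817, 840.94 ] 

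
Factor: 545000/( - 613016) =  - 625/703 = - 5^4*19^( - 1 )*37^(-1)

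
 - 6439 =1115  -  7554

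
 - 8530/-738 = 4265/369 = 11.56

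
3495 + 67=3562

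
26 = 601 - 575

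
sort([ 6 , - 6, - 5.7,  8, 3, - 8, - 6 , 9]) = [-8,-6, - 6,-5.7, 3, 6, 8, 9 ]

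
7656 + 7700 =15356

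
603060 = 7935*76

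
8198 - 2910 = 5288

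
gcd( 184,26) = 2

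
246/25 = 246/25  =  9.84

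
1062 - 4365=-3303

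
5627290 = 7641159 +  - 2013869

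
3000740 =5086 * 590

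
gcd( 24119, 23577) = 271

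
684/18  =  38 = 38.00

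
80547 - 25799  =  54748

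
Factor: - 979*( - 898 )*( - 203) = -178465826= - 2^1*7^1*11^1 * 29^1 *89^1*449^1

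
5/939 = 5/939 =0.01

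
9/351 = 1/39  =  0.03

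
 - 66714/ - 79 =844 + 38/79 = 844.48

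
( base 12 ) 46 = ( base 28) 1q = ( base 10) 54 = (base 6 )130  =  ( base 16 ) 36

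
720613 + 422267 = 1142880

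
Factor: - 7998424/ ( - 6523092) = 1999606/1630773=2^1 * 3^ ( - 6)*7^1*233^1 * 613^1 * 2237^(-1)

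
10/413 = 10/413 =0.02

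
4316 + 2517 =6833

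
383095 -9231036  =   - 8847941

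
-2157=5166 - 7323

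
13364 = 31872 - 18508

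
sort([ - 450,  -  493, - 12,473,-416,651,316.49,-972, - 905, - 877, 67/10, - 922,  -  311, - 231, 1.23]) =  [ - 972 , - 922,  -  905 ,  -  877, - 493, - 450, - 416,-311, - 231, - 12 , 1.23,67/10,316.49,473,651 ]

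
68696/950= 34348/475 = 72.31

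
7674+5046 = 12720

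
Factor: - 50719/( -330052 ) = 67/436 = 2^(- 2)*67^1*109^( - 1)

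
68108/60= 1135 + 2/15=1135.13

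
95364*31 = 2956284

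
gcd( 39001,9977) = 907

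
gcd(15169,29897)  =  7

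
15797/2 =7898 + 1/2 = 7898.50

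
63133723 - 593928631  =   - 530794908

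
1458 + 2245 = 3703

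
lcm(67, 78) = 5226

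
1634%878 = 756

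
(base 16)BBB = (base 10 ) 3003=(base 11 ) 2290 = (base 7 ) 11520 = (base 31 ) 33R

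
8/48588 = 2/12147 = 0.00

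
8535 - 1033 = 7502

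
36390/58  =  627 + 12/29=627.41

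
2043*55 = 112365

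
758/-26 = -379/13 = - 29.15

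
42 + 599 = 641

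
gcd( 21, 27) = 3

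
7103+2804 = 9907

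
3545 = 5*709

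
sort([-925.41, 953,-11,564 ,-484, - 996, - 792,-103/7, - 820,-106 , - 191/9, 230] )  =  [ - 996, - 925.41  , - 820, - 792, - 484,- 106, - 191/9,-103/7 , - 11, 230 , 564,953]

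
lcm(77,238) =2618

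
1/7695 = 1/7695 = 0.00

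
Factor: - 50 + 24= - 26 = - 2^1*13^1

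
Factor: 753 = 3^1* 251^1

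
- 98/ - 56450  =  49/28225 = 0.00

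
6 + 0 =6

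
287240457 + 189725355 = 476965812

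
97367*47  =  4576249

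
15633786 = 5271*2966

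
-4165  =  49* ( - 85)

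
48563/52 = 48563/52 = 933.90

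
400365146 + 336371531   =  736736677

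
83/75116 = 83/75116 = 0.00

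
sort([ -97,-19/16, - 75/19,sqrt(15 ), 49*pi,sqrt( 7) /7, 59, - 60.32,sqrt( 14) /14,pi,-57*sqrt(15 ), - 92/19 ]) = [-57 * sqrt( 15), - 97,  -  60.32,-92/19, - 75/19 ,-19/16, sqrt ( 14)/14, sqrt( 7 )/7, pi, sqrt(15 ),59,49 * pi]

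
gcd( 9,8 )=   1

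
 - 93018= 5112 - 98130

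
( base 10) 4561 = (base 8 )10721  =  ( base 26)6JB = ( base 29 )5c8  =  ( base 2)1000111010001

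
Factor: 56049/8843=3^1*7^1*17^1* 37^( - 1)*157^1*239^(- 1)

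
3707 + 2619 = 6326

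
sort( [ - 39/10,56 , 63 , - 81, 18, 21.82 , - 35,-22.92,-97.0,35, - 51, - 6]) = [  -  97.0,-81 ,-51,  -  35 , - 22.92, - 6, - 39/10,18,21.82,35,56 , 63] 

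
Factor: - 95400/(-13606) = 2^2*3^2*5^2*53^1*6803^(-1)=47700/6803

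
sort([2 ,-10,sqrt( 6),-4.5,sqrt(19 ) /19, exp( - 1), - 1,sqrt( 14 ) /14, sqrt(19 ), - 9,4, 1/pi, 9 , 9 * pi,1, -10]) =[-10, -10  , -9, - 4.5, - 1, sqrt( 19 ) /19, sqrt( 14 ) /14, 1/pi, exp(-1), 1,2, sqrt( 6 ),4, sqrt (19 ),9, 9*pi] 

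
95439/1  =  95439  =  95439.00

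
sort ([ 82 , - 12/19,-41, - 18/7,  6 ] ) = [ - 41, - 18/7, - 12/19,6, 82 ]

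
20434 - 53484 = - 33050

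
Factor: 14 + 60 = 2^1 * 37^1 = 74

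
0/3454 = 0 = 0.00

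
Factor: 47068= 2^2 *7^1 * 41^2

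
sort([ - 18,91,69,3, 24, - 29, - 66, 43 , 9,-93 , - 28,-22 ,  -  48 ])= [-93, - 66,-48, - 29,-28,-22, - 18, 3, 9,24, 43,69,  91 ]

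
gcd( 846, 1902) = 6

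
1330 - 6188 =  - 4858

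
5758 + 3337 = 9095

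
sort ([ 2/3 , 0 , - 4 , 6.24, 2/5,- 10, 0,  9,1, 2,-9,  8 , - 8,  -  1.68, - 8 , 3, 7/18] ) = [-10 ,- 9, - 8, - 8, - 4,-1.68,  0,0, 7/18,2/5, 2/3, 1,2,  3, 6.24, 8,9] 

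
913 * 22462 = 20507806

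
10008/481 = 20 + 388/481 = 20.81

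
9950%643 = 305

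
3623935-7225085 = -3601150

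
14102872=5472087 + 8630785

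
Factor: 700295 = 5^1 * 227^1 * 617^1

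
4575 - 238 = 4337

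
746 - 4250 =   -  3504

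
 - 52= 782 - 834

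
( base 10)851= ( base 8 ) 1523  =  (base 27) 14E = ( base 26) 16j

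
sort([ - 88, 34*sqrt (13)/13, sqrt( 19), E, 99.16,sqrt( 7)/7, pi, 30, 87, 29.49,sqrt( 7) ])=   [ - 88,sqrt( 7)/7, sqrt( 7), E,pi , sqrt( 19 ),34 * sqrt( 13 ) /13, 29.49, 30,87,99.16]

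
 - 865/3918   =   - 865/3918 = - 0.22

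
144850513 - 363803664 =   -  218953151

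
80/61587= 80/61587 = 0.00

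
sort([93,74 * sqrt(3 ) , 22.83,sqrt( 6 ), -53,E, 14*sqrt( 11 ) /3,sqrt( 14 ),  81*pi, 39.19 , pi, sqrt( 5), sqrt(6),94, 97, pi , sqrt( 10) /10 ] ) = [ - 53,sqrt ( 10)/10, sqrt( 5),sqrt( 6), sqrt( 6),E, pi,pi , sqrt( 14), 14*sqrt(11 ) /3,  22.83,  39.19,93, 94,97 , 74* sqrt( 3), 81*pi ]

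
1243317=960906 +282411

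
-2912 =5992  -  8904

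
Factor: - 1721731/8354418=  - 2^(  -  1)*3^( - 1)*11^1 * 199^(-1)*6997^(-1)*156521^1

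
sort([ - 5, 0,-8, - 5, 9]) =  [ - 8, - 5, - 5, 0,9 ]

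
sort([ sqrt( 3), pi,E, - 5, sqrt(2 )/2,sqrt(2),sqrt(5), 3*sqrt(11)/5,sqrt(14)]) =[-5,sqrt(2 )/2,sqrt ( 2 ), sqrt ( 3 ), 3*sqrt ( 11)/5,sqrt( 5 ), E,pi,sqrt( 14)]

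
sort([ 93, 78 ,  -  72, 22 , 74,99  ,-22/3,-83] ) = [ - 83  ,-72,-22/3 , 22, 74,78, 93,99]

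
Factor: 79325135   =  5^1*1423^1*11149^1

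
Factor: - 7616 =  - 2^6*7^1 * 17^1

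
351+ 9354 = 9705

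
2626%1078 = 470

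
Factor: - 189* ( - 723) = 3^4*7^1*241^1 = 136647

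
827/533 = 1+294/533 =1.55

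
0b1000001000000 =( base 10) 4160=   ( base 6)31132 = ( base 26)640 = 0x1040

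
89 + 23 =112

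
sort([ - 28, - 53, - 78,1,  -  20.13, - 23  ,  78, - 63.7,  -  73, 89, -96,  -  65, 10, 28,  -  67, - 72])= [ - 96, - 78,-73, - 72,-67,-65, - 63.7, - 53, - 28, - 23,  -  20.13, 1, 10,28, 78, 89 ] 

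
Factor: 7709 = 13^1*593^1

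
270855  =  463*585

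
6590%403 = 142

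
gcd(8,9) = 1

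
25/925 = 1/37 =0.03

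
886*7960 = 7052560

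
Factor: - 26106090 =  - 2^1*3^1*5^1 * 29^1*37^1*811^1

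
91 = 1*91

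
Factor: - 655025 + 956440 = 5^1*23^1*2621^1  =  301415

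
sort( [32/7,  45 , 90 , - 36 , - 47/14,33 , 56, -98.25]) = [-98.25, - 36,-47/14, 32/7,33,45, 56,90] 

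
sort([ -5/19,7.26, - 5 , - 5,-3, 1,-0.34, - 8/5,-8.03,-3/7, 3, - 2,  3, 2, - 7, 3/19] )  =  [-8.03 , -7, - 5, - 5,-3, -2, - 8/5 , - 3/7,-0.34, - 5/19, 3/19, 1, 2, 3, 3, 7.26 ] 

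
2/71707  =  2/71707 = 0.00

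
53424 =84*636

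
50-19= 31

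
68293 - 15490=52803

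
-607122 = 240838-847960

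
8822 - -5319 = 14141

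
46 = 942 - 896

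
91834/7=91834/7  =  13119.14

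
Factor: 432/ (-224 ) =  -2^ (-1 ) * 3^3*7^( - 1)  =  - 27/14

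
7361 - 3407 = 3954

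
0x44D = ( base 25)1J1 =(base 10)1101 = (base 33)10C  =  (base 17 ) 3DD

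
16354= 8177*2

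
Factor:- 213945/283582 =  - 2^( - 1) * 3^1*5^1*13^( - 2)*17^1 = - 255/338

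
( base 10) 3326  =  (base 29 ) 3RK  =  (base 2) 110011111110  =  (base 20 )866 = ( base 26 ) 4no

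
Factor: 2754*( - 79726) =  - 219565404 = - 2^2*3^4 *17^1*39863^1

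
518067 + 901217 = 1419284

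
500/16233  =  500/16233  =  0.03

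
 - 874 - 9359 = -10233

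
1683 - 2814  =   - 1131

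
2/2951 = 2/2951 = 0.00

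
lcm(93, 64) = 5952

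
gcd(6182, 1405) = 281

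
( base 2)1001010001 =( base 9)728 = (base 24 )10h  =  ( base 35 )GX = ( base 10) 593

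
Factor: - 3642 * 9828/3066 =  - 852228/73 = -2^2 * 3^3*13^1 * 73^(-1) * 607^1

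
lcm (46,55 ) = 2530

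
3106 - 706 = 2400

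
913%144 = 49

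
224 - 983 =-759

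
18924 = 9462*2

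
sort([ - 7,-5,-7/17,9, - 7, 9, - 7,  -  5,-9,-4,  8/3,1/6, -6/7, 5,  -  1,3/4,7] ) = [  -  9 , - 7,  -  7, - 7, -5, - 5,-4, - 1, - 6/7, - 7/17,1/6, 3/4,8/3, 5, 7, 9,9]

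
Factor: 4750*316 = 2^3*5^3 * 19^1*79^1 = 1501000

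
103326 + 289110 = 392436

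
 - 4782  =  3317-8099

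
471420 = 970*486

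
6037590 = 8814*685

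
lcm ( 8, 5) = 40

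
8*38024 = 304192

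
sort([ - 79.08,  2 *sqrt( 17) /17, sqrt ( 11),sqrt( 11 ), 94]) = [-79.08,2*sqrt( 17 ) /17,sqrt(11 ), sqrt( 11), 94]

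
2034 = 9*226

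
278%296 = 278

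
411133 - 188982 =222151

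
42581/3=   14193 + 2/3  =  14193.67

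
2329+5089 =7418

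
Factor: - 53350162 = -2^1*2617^1  *  10193^1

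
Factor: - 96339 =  - 3^1 * 17^1* 1889^1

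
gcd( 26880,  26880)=26880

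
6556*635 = 4163060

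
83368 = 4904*17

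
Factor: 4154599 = 241^1*17239^1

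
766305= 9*85145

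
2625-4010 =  - 1385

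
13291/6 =13291/6=2215.17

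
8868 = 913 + 7955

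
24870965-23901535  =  969430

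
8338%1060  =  918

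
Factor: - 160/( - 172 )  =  40/43 = 2^3*5^1*43^( - 1) 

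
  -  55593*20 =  -1111860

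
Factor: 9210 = 2^1*3^1*5^1*307^1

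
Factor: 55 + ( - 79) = - 2^3*3^1 = - 24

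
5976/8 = 747=747.00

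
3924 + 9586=13510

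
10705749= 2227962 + 8477787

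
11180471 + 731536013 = 742716484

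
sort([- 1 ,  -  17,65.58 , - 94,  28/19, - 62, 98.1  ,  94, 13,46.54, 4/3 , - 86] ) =[ - 94 ,-86, - 62, - 17, -1, 4/3, 28/19,13,46.54, 65.58, 94,98.1 ]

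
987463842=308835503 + 678628339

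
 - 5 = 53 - 58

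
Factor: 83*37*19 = 19^1 * 37^1*83^1 = 58349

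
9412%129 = 124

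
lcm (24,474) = 1896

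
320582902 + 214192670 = 534775572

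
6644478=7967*834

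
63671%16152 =15215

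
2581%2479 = 102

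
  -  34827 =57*( - 611)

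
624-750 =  - 126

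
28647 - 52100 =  - 23453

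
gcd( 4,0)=4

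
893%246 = 155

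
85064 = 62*1372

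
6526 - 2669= 3857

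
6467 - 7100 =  - 633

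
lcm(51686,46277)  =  3979822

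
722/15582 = 361/7791 = 0.05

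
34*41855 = 1423070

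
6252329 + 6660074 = 12912403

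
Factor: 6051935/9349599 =3^ ( - 1)*5^1*7^( - 1)*41^( - 1 )*10859^( -1 ) * 1210387^1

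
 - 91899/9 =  - 10211 = - 10211.00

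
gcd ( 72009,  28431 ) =81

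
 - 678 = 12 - 690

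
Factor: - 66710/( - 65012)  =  33355/32506 = 2^(-1 )*5^1*7^1*953^1*16253^( - 1 )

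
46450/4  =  11612 + 1/2=11612.50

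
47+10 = 57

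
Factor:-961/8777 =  - 31^2*67^ (- 1)*131^(-1) 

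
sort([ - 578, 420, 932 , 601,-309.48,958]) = [ - 578, - 309.48,420, 601,932, 958 ] 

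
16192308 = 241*67188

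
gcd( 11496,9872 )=8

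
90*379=34110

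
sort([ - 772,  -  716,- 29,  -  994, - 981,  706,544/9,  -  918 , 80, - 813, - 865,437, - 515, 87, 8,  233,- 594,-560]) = [-994, - 981, - 918, - 865,- 813 ,- 772, - 716,-594, - 560, - 515, - 29, 8,544/9 , 80,  87,233, 437, 706] 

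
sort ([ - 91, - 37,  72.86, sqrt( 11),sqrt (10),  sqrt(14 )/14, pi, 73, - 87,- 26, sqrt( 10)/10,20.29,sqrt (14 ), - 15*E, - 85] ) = [  -  91, - 87,-85, - 15*E, - 37, -26,  sqrt( 14 ) /14, sqrt( 10 )/10, pi, sqrt( 10), sqrt( 11 ), sqrt( 14), 20.29, 72.86, 73]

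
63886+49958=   113844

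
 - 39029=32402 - 71431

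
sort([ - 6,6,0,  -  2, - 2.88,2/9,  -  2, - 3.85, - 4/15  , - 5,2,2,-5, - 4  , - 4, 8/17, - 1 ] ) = [ - 6, - 5, - 5, - 4, - 4, - 3.85, - 2.88, - 2, - 2, - 1,- 4/15,0,2/9,8/17, 2 , 2, 6]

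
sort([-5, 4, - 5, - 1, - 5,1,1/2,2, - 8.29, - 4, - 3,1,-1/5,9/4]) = [ - 8.29,-5,-5, -5, - 4 ,-3, - 1  ,-1/5,1/2,1, 1, 2,9/4,4]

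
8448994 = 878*9623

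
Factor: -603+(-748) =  - 7^1 * 193^1 = - 1351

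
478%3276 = 478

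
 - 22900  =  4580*( - 5)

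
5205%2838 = 2367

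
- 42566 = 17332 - 59898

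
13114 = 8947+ 4167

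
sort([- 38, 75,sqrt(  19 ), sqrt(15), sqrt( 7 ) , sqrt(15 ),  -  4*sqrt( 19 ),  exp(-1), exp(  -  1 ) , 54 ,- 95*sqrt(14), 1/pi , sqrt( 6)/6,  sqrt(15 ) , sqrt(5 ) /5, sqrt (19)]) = [ - 95*sqrt(14), - 38,-4*sqrt (19 ), 1/pi,exp(  -  1),exp( - 1),sqrt( 6 )/6 , sqrt(5)/5, sqrt(7 ) , sqrt(15) , sqrt(15), sqrt(15),sqrt(19 ),sqrt( 19),54,75] 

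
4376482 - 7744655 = -3368173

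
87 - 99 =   -  12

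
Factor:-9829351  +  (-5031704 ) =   -  14861055 = - 3^1*5^1*11^1*90067^1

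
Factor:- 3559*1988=  -  7075292 = - 2^2*7^1*71^1*3559^1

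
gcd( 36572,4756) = 164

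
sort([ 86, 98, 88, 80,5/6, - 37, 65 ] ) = [ - 37, 5/6,65 , 80, 86, 88 , 98 ] 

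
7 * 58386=408702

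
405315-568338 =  - 163023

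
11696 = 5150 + 6546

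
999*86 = 85914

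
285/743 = 285/743 = 0.38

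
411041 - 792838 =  - 381797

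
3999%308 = 303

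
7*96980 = 678860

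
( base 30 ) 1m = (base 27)1P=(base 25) 22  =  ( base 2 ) 110100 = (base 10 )52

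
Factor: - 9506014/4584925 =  - 2^1*5^(-2 )* 7^1*41^1*16561^1*183397^( - 1) 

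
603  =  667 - 64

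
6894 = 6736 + 158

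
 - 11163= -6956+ - 4207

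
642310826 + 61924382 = 704235208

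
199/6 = 33+1/6=33.17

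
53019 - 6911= 46108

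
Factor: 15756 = 2^2*  3^1*13^1*101^1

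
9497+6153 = 15650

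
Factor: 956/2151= 2^2 *3^(-2) = 4/9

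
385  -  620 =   -  235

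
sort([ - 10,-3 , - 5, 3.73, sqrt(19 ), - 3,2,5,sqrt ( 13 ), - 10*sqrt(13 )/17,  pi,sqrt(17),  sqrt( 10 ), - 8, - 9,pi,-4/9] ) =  [  -  10, - 9, - 8, - 5, - 3, - 3, - 10*sqrt( 13 )/17, - 4/9, 2 , pi, pi, sqrt( 10), sqrt ( 13),  3.73, sqrt ( 17 ), sqrt( 19 ),5 ] 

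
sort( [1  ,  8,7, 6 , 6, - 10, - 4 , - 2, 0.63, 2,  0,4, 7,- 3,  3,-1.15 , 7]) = [-10,-4,-3, - 2, - 1.15,0 , 0.63,1,2, 3,4,  6, 6, 7, 7 , 7,8]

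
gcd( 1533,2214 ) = 3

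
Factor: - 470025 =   -  3^2*5^2*2089^1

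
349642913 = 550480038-200837125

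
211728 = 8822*24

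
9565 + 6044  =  15609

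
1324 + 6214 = 7538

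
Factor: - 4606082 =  - 2^1 * 13^1*17^2*613^1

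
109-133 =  - 24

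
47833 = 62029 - 14196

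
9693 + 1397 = 11090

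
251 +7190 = 7441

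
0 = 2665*0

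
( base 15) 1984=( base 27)7FG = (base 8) 12624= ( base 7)22051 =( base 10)5524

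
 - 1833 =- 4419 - -2586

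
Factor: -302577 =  - 3^1*11^1 * 53^1*173^1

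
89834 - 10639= 79195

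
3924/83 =47+23/83= 47.28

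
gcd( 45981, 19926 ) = 27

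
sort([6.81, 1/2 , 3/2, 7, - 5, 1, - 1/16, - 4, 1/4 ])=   [  -  5, - 4, - 1/16, 1/4, 1/2, 1, 3/2, 6.81, 7 ]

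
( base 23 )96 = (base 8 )325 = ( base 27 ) 7o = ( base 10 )213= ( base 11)184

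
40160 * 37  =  1485920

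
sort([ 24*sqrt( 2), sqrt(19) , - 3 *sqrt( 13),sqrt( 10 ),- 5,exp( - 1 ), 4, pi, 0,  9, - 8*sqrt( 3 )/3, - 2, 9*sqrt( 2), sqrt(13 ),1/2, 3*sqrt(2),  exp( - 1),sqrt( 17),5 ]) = [ - 3*sqrt (13) ,  -  5,-8*sqrt (3) /3 , - 2,0, exp( - 1),exp( - 1), 1/2,pi,sqrt( 10),sqrt( 13 ),4,sqrt( 17),3*sqrt( 2) , sqrt( 19 ), 5,  9, 9*sqrt( 2),24*sqrt( 2)]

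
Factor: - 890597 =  - 890597^1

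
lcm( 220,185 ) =8140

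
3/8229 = 1/2743 = 0.00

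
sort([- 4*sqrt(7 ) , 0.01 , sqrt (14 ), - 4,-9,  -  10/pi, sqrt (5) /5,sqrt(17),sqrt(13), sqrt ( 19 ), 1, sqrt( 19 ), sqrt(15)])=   [ - 4*sqrt( 7 ) ,- 9, - 4,-10/pi, 0.01 , sqrt( 5)/5,1 , sqrt( 13), sqrt( 14),sqrt( 15), sqrt( 17),sqrt(19 ), sqrt(19 )]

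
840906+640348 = 1481254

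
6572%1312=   12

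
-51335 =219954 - 271289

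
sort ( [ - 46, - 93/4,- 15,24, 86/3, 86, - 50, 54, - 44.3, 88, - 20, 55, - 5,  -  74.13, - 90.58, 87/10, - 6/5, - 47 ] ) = [ - 90.58, - 74.13, - 50, - 47,-46, - 44.3,-93/4, - 20, - 15, - 5, - 6/5, 87/10, 24, 86/3, 54, 55, 86, 88 ] 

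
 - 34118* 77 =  - 2627086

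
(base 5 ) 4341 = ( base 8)1124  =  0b1001010100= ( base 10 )596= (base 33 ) i2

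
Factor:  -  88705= - 5^1 * 113^1*157^1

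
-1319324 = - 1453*908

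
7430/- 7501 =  - 1 + 71/7501   =  - 0.99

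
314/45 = 6 + 44/45 =6.98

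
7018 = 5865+1153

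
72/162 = 4/9 = 0.44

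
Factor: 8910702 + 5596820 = 14507522 = 2^1*41^1*176921^1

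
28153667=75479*373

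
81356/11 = 7396= 7396.00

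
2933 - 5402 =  - 2469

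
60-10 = 50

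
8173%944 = 621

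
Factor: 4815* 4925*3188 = 2^2 * 3^2*5^3*107^1*197^1  *  797^1 = 75599833500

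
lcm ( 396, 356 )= 35244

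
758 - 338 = 420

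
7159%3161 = 837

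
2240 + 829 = 3069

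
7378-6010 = 1368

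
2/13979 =2/13979=0.00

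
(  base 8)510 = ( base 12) 234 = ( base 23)E6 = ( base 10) 328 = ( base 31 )AI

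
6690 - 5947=743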